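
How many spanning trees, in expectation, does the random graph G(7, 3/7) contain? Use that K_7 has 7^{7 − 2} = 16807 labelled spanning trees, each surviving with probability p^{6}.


K_7 has 7^{7 − 2} = 16807 labelled spanning trees.
For each such spanning tree H, let X_H = 1 if all 6 edges of H are present in G. Then P[X_H = 1] = p^{6} = (3/7)^{6} = 729/117649.
By linearity of expectation: E[X] = Σ_H E[X_H] = 16807 · p^{6} = 16807 · 729/117649 = 729/7.
Numerically: E[X] ≈ 104.143.

E[X] = 16807 · (3/7)^{6} = 729/7 ≈ 104.143.


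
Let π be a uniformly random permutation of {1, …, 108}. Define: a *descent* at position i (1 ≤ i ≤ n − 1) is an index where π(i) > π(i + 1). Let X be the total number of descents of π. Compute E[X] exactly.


Write X = Σ X_I over i = 1, …, 107, with X_I the indicator of one descent.
There are 107 indicators.
For each fixed i, the pair (π(i), π(i+1)) is a uniformly random ordered pair of distinct values from {1, …, 108}; by symmetry P[π(i) > π(i+1)] = 1/2.
By linearity: E[X] = 107 · (1/2) = (108 − 1) · (1/2) = 107/2 ≈ 53.500000.

E[X] = 107/2 = 53.500000.


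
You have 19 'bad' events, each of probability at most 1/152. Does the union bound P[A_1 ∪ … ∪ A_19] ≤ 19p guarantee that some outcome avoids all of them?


Union bound: P[∪_{i=1}^{19} A_i] ≤ Σ_i P[A_i] ≤ 19·p = 19·(1/152) = 1/8.
Numerically: 1/8 ≈ 0.1250000.
Is 1/8 < 1? YES.
Since P[∪ A_i] ≤ 1/8 < 1, the complement has P[∩ A_i^c] ≥ 1 − 1/8 = 7/8 > 0, so some outcome avoids every A_i.

19·p = 1/8 ≈ 0.1250000; existence CERTIFIED by the union bound.


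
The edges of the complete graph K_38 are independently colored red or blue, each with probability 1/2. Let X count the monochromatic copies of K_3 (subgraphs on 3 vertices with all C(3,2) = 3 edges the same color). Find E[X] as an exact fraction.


Let X = Σ_S X_S over the C(38, 3) = 8436 subsets S of size 3, where X_S = 1 if the K_3 on S is monochromatic.
For a fixed S, the K_3 on S has C(3, 2) = 3 edges. P[all 3 edges red] = (1/2)^3, and likewise for blue, so P[monochromatic] = 2·(1/2)^3 = 2^{1 − 3} = 1/4.
By linearity of expectation: E[X] = C(38, 3) · 2^{1 − 3} = 8436 · 1/4 = 2109.
Numerically: E[X] ≈ 2109.0000.

E[X] = C(38,3)·2^(1−C(3,2)) = 2109 ≈ 2109.0000.


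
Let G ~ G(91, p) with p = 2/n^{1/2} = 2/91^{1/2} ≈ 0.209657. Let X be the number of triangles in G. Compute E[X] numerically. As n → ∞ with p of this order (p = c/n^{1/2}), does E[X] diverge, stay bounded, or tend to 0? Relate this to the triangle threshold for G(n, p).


Number of potential triangles: C(91, 3) = 121485.
Each occurs with probability p³ ≈ (0.209657)³ ≈ 9.21569087e-03.
By linearity: E[X] = C(91, 3)·p³ ≈ 121485 · 9.21569087e-03 ≈ 1119.568206.
Since α = 1/2 < 1, p = c/n^{1/2} ≫ 1/n is above the triangle threshold p ~ 1/n. Asymptotically E[X] ~ (c³/6)·n^{3(1−α)} = (2³/6)·n^{1.5} → ∞; triangles are abundant w.h.p.

E[X] ≈ 1119.568206; in regime p = Θ(1/n^{1/2}) E[X] diverges (above the triangle threshold p ~ 1/n).


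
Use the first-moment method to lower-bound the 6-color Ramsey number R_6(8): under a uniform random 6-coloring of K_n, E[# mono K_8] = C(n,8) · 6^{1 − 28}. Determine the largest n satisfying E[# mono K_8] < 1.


We need C(n, 8) · 6^{1 − 28} < 1, i.e. C(n, 8) < 6^{28 − 1} = 1023490369077469249536.
Check values of n near the boundary:
  n = 1593: C(1593, 8) = 1010555394551193970323; 1010555394551193970323 < 1023490369077469249536? YES
  n = 1594: C(1594, 8) = 1015652773590544255167; 1015652773590544255167 < 1023490369077469249536? YES
  n = 1595: C(1595, 8) = 1020772636343363633895; 1020772636343363633895 < 1023490369077469249536? YES
  n = 1596: C(1596, 8) = 1025915067760710553965; 1025915067760710553965 < 1023490369077469249536? NO
  n = 1597: C(1597, 8) = 1031080153060953275445; 1031080153060953275445 < 1023490369077469249536? NO
  n = 1598: C(1598, 8) = 1036267977730442348529; 1036267977730442348529 < 1023490369077469249536? NO
The largest n with C(n, 8) < 1023490369077469249536 is n = 1595 (where E[X] = 113419181815929292655/113721152119718805504 ≈ 0.9973). Hence R_6(8) > 1595, i.e. R_6(8) ≥ 1596.

Largest n = 1595; hence R_6(8) > 1595.


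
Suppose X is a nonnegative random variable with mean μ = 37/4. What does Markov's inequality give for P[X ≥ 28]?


μ = E[X] = 37/4, a = 28.
Markov: P[X ≥ 28] ≤ μ/a = (37/4)/28 = 37/112.
Numerically: ≈ 0.330357.
(Since a = 28 > μ = 9.250000, the bound 37/112 is < 1 and informative.)

P[X ≥ 28] ≤ 37/112 ≈ 0.330357.


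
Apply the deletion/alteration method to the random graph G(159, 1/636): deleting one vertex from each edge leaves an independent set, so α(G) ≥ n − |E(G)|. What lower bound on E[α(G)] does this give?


E[|E(G)|] = C(159, 2)·p = 12561 · (1/636) = 79/4.
E[α(G)] ≥ n − E[|E(G)|] = 159 − 79/4 = 557/4.
Numerically: ≈ 139.25000.
(This is only a lower bound; the true E[α(G)] may be larger.)

E[α(G)] ≥ 557/4 ≈ 139.25000.


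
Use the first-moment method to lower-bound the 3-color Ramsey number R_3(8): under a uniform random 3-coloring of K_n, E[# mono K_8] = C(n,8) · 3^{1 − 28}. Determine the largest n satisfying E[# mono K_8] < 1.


We need C(n, 8) · 3^{1 − 28} < 1, i.e. C(n, 8) < 3^{28 − 1} = 7625597484987.
Check values of n near the boundary:
  n = 150: C(150, 8) = 5257211409450; 5257211409450 < 7625597484987? YES
  n = 151: C(151, 8) = 5551321138650; 5551321138650 < 7625597484987? YES
  n = 152: C(152, 8) = 5859727868575; 5859727868575 < 7625597484987? YES
  n = 153: C(153, 8) = 6183023199255; 6183023199255 < 7625597484987? YES
  n = 154: C(154, 8) = 6521818990995; 6521818990995 < 7625597484987? YES
  n = 155: C(155, 8) = 6876747915675; 6876747915675 < 7625597484987? YES
  n = 156: C(156, 8) = 7248464019225; 7248464019225 < 7625597484987? YES
  n = 157: C(157, 8) = 7637643295425; 7637643295425 < 7625597484987? NO
  n = 158: C(158, 8) = 8044984271181; 8044984271181 < 7625597484987? NO
  n = 159: C(159, 8) = 8471208603429; 8471208603429 < 7625597484987? NO
The largest n with C(n, 8) < 7625597484987 is n = 156 (where E[X] = 805384891025/847288609443 ≈ 0.9505437). Hence R_3(8) > 156, i.e. R_3(8) ≥ 157.

Largest n = 156; hence R_3(8) > 156.


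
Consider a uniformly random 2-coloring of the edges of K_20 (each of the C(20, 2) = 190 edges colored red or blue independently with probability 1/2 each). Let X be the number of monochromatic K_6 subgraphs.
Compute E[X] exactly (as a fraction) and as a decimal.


Let X = Σ_S X_S over the C(20, 6) = 38760 subsets S of size 6, where X_S = 1 if the K_6 on S is monochromatic.
For a fixed S, the K_6 on S has C(6, 2) = 15 edges. P[all 15 edges red] = (1/2)^15, and likewise for blue, so P[monochromatic] = 2·(1/2)^15 = 2^{1 − 15} = 1/16384.
By linearity: E[X] = C(20, 6) · 2^{1 − 15} = 38760 · 1/16384 = 4845/2048.
Numerically: E[X] ≈ 2.36572.

E[X] = C(20,6)·2^(1−C(6,2)) = 4845/2048 ≈ 2.36572.


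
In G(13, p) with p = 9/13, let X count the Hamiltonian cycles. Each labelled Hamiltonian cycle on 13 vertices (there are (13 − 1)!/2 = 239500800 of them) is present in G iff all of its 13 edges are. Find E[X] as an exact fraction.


K_13 has (13 − 1)!/2 = 239500800 labelled Hamiltonian cycles.
For each such Hamiltonian cycle H, let X_H = 1 if all 13 edges of H are present in G. Then P[X_H = 1] = p^{13} = (9/13)^{13} = 2541865828329/302875106592253.
Summing the indicators: E[X] = Σ_H E[X_H] = 239500800 · p^{13} = 239500800 · 2541865828329/302875106592253 = 608778899377458163200/302875106592253.
Numerically: E[X] ≈ 2.01e+06.

E[X] = 239500800 · (9/13)^{13} = 608778899377458163200/302875106592253 ≈ 2.01e+06.


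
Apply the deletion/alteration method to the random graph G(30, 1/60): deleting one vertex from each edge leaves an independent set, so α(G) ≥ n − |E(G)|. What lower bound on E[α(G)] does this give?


E[|E(G)|] = C(30, 2)·p = 435 · (1/60) = 29/4.
E[α(G)] ≥ n − E[|E(G)|] = 30 − 29/4 = 91/4.
Numerically: ≈ 22.750000.
(This is only a lower bound; the true E[α(G)] may be larger.)

E[α(G)] ≥ 91/4 ≈ 22.750000.


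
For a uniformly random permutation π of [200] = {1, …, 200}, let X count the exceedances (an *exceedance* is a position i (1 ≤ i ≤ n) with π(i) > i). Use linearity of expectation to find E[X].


Write X = Σ_{i=1}^{200} X_i, where X_i = 1_{π(i) > i}.
For each fixed i, π(i) is uniform over {1, …, 200} (marginal of a uniform permutation), so P[π(i) > i] = (n − i)/n. Summing: Σ_{i=1}^{200} (n − i)/n = (0 + 1 + … + 199)/200 = 200(200 − 1)/(2·200) = (200 − 1)/2.
Hence E[X] = Σ_{i=1}^{200} (200 − i)/200 = 199/2 ≈ 99.500.

E[X] = 199/2 = 99.500.


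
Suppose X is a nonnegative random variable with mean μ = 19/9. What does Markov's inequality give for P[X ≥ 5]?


μ = E[X] = 19/9, a = 5.
Markov: P[X ≥ 5] ≤ μ/a = (19/9)/5 = 19/45.
Numerically: ≈ 0.42222.
(Since a = 5 > μ = 2.11111, the bound 19/45 is < 1 and informative.)

P[X ≥ 5] ≤ 19/45 ≈ 0.42222.


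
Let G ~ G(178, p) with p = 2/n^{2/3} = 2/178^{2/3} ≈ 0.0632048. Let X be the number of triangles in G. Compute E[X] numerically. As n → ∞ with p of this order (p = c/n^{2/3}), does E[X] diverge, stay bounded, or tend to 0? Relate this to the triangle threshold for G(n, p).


Number of potential triangles: C(178, 3) = 924176.
Each occurs with probability p³ ≈ (0.0632048)³ ≈ 2.52493372e-04.
By linearity: E[X] = C(178, 3)·p³ ≈ 924176 · 2.52493372e-04 ≈ 233.348315.
Since α = 2/3 < 1, p = c/n^{2/3} ≫ 1/n is above the triangle threshold p ~ 1/n. Asymptotically E[X] ~ (c³/6)·n^{3(1−α)} = (2³/6)·n^{1} → ∞; triangles are abundant w.h.p.

E[X] ≈ 233.348315; in regime p = Θ(1/n^{2/3}) E[X] diverges (above the triangle threshold p ~ 1/n).


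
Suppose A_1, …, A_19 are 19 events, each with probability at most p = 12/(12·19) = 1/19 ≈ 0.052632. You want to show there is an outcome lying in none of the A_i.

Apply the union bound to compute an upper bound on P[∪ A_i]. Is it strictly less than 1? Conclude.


Union bound: P[∪_{i=1}^{19} A_i] ≤ Σ_i P[A_i] ≤ 19·p = 19·(1/19) = 1.
Numerically: 1 ≈ 1.000000.
Is 1 < 1? NO.
Since the bound 1 is ≥ 1, the union bound is uninformative here; it does NOT by itself certify existence.

19·p = 1 ≈ 1.000000; existence NOT certified by the union bound.


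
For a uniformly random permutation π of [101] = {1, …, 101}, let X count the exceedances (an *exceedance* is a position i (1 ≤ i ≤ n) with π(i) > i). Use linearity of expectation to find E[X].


Write X = Σ_{i=1}^{101} X_i, where X_i = 1_{π(i) > i}.
For each fixed i, π(i) is uniform over {1, …, 101} (marginal of a uniform permutation), so P[π(i) > i] = (n − i)/n. Summing: Σ_{i=1}^{101} (n − i)/n = (0 + 1 + … + 100)/101 = 101(101 − 1)/(2·101) = (101 − 1)/2.
Hence E[X] = Σ_{i=1}^{101} (101 − i)/101 = 50 ≈ 50.00000.

E[X] = 50 = 50.00000.


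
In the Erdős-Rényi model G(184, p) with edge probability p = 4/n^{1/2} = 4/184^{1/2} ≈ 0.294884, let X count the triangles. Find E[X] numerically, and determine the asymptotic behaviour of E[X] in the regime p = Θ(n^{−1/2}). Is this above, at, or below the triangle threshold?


Number of potential triangles: C(184, 3) = 1021384.
Each occurs with probability p³ ≈ (0.294884)³ ≈ 2.56420793e-02.
By linearity: E[X] = C(184, 3)·p³ ≈ 1021384 · 2.56420793e-02 ≈ 26190.409556.
Since α = 1/2 < 1, p = c/n^{1/2} ≫ 1/n is above the triangle threshold p ~ 1/n. Asymptotically E[X] ~ (c³/6)·n^{3(1−α)} = (4³/6)·n^{1.5} → ∞; triangles are abundant w.h.p.

E[X] ≈ 26190.409556; in regime p = Θ(1/n^{1/2}) E[X] diverges (above the triangle threshold p ~ 1/n).


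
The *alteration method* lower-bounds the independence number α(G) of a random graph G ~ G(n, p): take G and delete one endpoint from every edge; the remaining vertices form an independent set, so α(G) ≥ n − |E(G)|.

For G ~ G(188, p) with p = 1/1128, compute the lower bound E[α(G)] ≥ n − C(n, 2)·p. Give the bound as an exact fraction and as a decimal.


E[|E(G)|] = C(188, 2)·p = 17578 · (1/1128) = 187/12.
E[α(G)] ≥ n − E[|E(G)|] = 188 − 187/12 = 2069/12.
Numerically: ≈ 172.4167.
(This is only a lower bound; the true E[α(G)] may be larger.)

E[α(G)] ≥ 2069/12 ≈ 172.4167.


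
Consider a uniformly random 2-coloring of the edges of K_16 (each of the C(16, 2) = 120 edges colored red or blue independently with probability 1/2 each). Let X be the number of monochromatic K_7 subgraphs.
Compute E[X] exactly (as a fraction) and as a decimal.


Let X = Σ_S X_S over the C(16, 7) = 11440 subsets S of size 7, where X_S = 1 if the K_7 on S is monochromatic.
For a fixed S, the K_7 on S has C(7, 2) = 21 edges. P[all 21 edges red] = (1/2)^21, and likewise for blue, so P[monochromatic] = 2·(1/2)^21 = 2^{1 − 21} = 1/1048576.
Summing: E[X] = C(16, 7) · 2^{1 − 21} = 11440 · 1/1048576 = 715/65536.
Numerically: E[X] ≈ 0.011.

E[X] = C(16,7)·2^(1−C(7,2)) = 715/65536 ≈ 0.011.


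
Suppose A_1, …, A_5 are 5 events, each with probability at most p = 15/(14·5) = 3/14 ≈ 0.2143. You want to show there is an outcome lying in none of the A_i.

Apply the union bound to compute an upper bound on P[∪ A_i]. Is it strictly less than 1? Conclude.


Union bound: P[∪_{i=1}^{5} A_i] ≤ Σ_i P[A_i] ≤ 5·p = 5·(3/14) = 15/14.
Numerically: 15/14 ≈ 1.0714.
Is 15/14 < 1? NO.
Since the bound 15/14 is ≥ 1, the union bound is uninformative here; it does NOT by itself certify existence.

5·p = 15/14 ≈ 1.0714; existence NOT certified by the union bound.


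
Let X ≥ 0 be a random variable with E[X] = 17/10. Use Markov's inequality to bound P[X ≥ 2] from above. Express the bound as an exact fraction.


μ = E[X] = 17/10, a = 2.
Markov: P[X ≥ 2] ≤ μ/a = (17/10)/2 = 17/20.
Numerically: ≈ 0.8500.
(Since a = 2 > μ = 1.7000, the bound 17/20 is < 1 and informative.)

P[X ≥ 2] ≤ 17/20 ≈ 0.8500.


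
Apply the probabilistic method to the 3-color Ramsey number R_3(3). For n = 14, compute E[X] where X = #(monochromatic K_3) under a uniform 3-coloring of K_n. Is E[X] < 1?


E[X] = C(14, 3) · 3^{1 − 3} = 364 · 3^{−2} = 364/9.
As a reduced fraction: E[X] = 364/9 ≈ 40.44444.
Is E[X] < 1? NO.
Since E[X] ≥ 1, the first-moment bound is inconclusive at n = 14; it does NOT by itself certify R_3(3) > 14.

E[X] = 364/9 ≈ 40.44444; E[X] ≥ 1; first-moment method inconclusive here.


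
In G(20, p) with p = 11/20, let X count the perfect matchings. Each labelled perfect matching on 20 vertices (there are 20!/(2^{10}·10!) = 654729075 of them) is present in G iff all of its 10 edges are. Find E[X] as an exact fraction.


K_20 has 20!/(2^{10}·10!) = 654729075 labelled perfect matchings.
For each such perfect matching H, let X_H = 1 if all 10 edges of H are present in G. Then P[X_H = 1] = p^{10} = (11/20)^{10} = 25937424601/10240000000000.
By linearity of expectation: E[X] = Σ_H E[X_H] = 654729075 · p^{10} = 654729075 · 25937424601/10240000000000 = 679279440675798963/409600000000.
Numerically: E[X] ≈ 1.658e+06.

E[X] = 654729075 · (11/20)^{10} = 679279440675798963/409600000000 ≈ 1.658e+06.


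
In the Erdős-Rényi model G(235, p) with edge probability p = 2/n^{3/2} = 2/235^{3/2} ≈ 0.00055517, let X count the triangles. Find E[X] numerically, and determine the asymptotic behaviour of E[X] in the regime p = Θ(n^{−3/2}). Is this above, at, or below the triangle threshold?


Number of potential triangles: C(235, 3) = 2135445.
Each occurs with probability p³ ≈ (0.00055517)³ ≈ 1.7111363e-10.
By linearity: E[X] = C(235, 3)·p³ ≈ 2135445 · 1.7111363e-10 ≈ 0.00037.
Since α = 3/2 > 1, p = c/n^{3/2} = o(1/n) is below the triangle threshold p ~ 1/n. Asymptotically E[X] ~ (c³/6)·n^{3(1−α)} = (2³/6)·n^{-1.5} → 0, so by Markov's inequality G has no triangles w.h.p.

E[X] ≈ 0.00037; in regime p = Θ(1/n^{3/2}) E[X] tends to 0 (below the triangle threshold p ~ 1/n).


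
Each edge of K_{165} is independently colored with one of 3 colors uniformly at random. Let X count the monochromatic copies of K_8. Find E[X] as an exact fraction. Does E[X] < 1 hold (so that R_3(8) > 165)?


E[X] = C(165, 8) · 3^{1 − 28} = 11468588169060 · 3^{−27} = 11468588169060/7625597484987.
As a reduced fraction: E[X] = 141587508260/94143178827 ≈ 1.50396.
Is E[X] < 1? NO.
Since E[X] ≥ 1, the first-moment bound is inconclusive at n = 165; it does NOT by itself certify R_3(8) > 165.

E[X] = 141587508260/94143178827 ≈ 1.50396; E[X] ≥ 1; first-moment method inconclusive here.


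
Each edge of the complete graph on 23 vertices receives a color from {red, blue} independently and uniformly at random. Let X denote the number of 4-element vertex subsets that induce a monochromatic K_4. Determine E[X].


Let X = Σ_S X_S over the C(23, 4) = 8855 subsets S of size 4, where X_S = 1 if the K_4 on S is monochromatic.
For a fixed S, the K_4 on S has C(4, 2) = 6 edges. P[all 6 edges red] = (1/2)^6, and likewise for blue, so P[monochromatic] = 2·(1/2)^6 = 2^{1 − 6} = 1/32.
Summing: E[X] = C(23, 4) · 2^{1 − 6} = 8855 · 1/32 = 8855/32.
Numerically: E[X] ≈ 276.7188.

E[X] = C(23,4)·2^(1−C(4,2)) = 8855/32 ≈ 276.7188.


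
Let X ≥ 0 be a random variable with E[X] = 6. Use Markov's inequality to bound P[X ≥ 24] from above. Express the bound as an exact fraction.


μ = E[X] = 6, a = 24.
Markov: P[X ≥ 24] ≤ μ/a = (6)/24 = 1/4.
Numerically: ≈ 0.250000.
(Since a = 24 > μ = 6.000000, the bound 1/4 is < 1 and informative.)

P[X ≥ 24] ≤ 1/4 ≈ 0.250000.


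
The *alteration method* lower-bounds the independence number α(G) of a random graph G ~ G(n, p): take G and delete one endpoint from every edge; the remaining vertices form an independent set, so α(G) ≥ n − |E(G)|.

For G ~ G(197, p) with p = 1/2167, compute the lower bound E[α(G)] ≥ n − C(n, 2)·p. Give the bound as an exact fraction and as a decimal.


E[|E(G)|] = C(197, 2)·p = 19306 · (1/2167) = 98/11.
E[α(G)] ≥ n − E[|E(G)|] = 197 − 98/11 = 2069/11.
Numerically: ≈ 188.091.
(This is only a lower bound; the true E[α(G)] may be larger.)

E[α(G)] ≥ 2069/11 ≈ 188.091.


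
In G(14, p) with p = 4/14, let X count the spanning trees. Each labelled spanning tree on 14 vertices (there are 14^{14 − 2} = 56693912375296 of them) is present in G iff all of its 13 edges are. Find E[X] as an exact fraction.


K_14 has 14^{14 − 2} = 56693912375296 labelled spanning trees.
For each such spanning tree H, let X_H = 1 if all 13 edges of H are present in G. Then P[X_H = 1] = p^{13} = (2/7)^{13} = 8192/96889010407.
Summing the indicators: E[X] = Σ_H E[X_H] = 56693912375296 · p^{13} = 56693912375296 · 8192/96889010407 = 33554432/7.
Numerically: E[X] ≈ 4.79e+06.

E[X] = 56693912375296 · (2/7)^{13} = 33554432/7 ≈ 4.79e+06.


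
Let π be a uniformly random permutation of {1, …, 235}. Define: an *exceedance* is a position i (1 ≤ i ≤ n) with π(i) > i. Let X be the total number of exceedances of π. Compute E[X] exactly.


Write X = Σ_{i=1}^{235} X_i, where X_i = 1_{π(i) > i}.
For each fixed i, π(i) is uniform over {1, …, 235} (marginal of a uniform permutation), so P[π(i) > i] = (n − i)/n. Summing: Σ_{i=1}^{235} (n − i)/n = (0 + 1 + … + 234)/235 = 235(235 − 1)/(2·235) = (235 − 1)/2.
Hence E[X] = Σ_{i=1}^{235} (235 − i)/235 = 117 ≈ 117.00000.

E[X] = 117 = 117.00000.


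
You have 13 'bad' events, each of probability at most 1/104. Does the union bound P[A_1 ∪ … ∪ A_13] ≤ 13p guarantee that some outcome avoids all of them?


Union bound: P[∪_{i=1}^{13} A_i] ≤ Σ_i P[A_i] ≤ 13·p = 13·(1/104) = 1/8.
Numerically: 1/8 ≈ 0.1250000.
Is 1/8 < 1? YES.
Since P[∪ A_i] ≤ 1/8 < 1, the complement has P[∩ A_i^c] ≥ 1 − 1/8 = 7/8 > 0, so some outcome avoids every A_i.

13·p = 1/8 ≈ 0.1250000; existence CERTIFIED by the union bound.


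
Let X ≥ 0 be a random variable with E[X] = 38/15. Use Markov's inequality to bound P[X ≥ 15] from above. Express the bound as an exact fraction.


μ = E[X] = 38/15, a = 15.
Markov: P[X ≥ 15] ≤ μ/a = (38/15)/15 = 38/225.
Numerically: ≈ 0.169.
(Since a = 15 > μ = 2.533, the bound 38/225 is < 1 and informative.)

P[X ≥ 15] ≤ 38/225 ≈ 0.169.


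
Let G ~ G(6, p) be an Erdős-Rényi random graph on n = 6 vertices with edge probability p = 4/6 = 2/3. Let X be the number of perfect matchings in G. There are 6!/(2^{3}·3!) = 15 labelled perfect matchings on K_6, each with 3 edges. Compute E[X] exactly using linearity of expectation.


K_6 has 6!/(2^{3}·3!) = 15 labelled perfect matchings.
For each such perfect matching H, let X_H = 1 if all 3 edges of H are present in G. Then P[X_H = 1] = p^{3} = (2/3)^{3} = 8/27.
By linearity: E[X] = Σ_H E[X_H] = 15 · p^{3} = 15 · 8/27 = 40/9.
Numerically: E[X] ≈ 4.44444.

E[X] = 15 · (2/3)^{3} = 40/9 ≈ 4.44444.


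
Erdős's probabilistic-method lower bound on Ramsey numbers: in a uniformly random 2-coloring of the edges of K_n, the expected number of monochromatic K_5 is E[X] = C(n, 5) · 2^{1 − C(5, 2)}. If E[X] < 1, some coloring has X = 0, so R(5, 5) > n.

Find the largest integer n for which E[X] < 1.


We need C(n, 5) · 2^{1 − 10} < 1, i.e. C(n, 5) < 2^{10 − 1} = 512.
Check values of n near the boundary:
  n = 5: C(5, 5) = 1; 1 < 512? YES
  n = 6: C(6, 5) = 6; 6 < 512? YES
  n = 7: C(7, 5) = 21; 21 < 512? YES
  n = 8: C(8, 5) = 56; 56 < 512? YES
  n = 9: C(9, 5) = 126; 126 < 512? YES
  n = 10: C(10, 5) = 252; 252 < 512? YES
  n = 11: C(11, 5) = 462; 462 < 512? YES
  n = 12: C(12, 5) = 792; 792 < 512? NO
The largest n with C(n, 5) < 512 is n = 11 (where E[X] = 231/256 ≈ 0.902344). Hence R(5, 5) > 11, i.e. R(5, 5) ≥ 12.

Largest n = 11; hence R(5, 5) > 11.


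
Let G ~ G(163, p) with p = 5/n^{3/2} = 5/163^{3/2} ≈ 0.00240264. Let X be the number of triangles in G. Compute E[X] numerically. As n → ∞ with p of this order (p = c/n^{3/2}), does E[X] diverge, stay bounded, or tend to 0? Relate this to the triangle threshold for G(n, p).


Number of potential triangles: C(163, 3) = 708561.
Each occurs with probability p³ ≈ (0.00240264)³ ≈ 1.38696593e-08.
By linearity: E[X] = C(163, 3)·p³ ≈ 708561 · 1.38696593e-08 ≈ 0.009827.
Since α = 3/2 > 1, p = c/n^{3/2} = o(1/n) is below the triangle threshold p ~ 1/n. Asymptotically E[X] ~ (c³/6)·n^{3(1−α)} = (5³/6)·n^{-1.5} → 0, so by Markov's inequality G has no triangles w.h.p.

E[X] ≈ 0.009827; in regime p = Θ(1/n^{3/2}) E[X] tends to 0 (below the triangle threshold p ~ 1/n).


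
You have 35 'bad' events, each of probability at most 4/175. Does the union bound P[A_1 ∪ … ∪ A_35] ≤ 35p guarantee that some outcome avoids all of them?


Union bound: P[∪_{i=1}^{35} A_i] ≤ Σ_i P[A_i] ≤ 35·p = 35·(4/175) = 4/5.
Numerically: 4/5 ≈ 0.8000000.
Is 4/5 < 1? YES.
Since P[∪ A_i] ≤ 4/5 < 1, the complement has P[∩ A_i^c] ≥ 1 − 4/5 = 1/5 > 0, so some outcome avoids every A_i.

35·p = 4/5 ≈ 0.8000000; existence CERTIFIED by the union bound.


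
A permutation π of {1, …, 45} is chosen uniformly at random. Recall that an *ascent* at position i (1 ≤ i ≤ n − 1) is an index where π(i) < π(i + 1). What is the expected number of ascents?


Write X = Σ X_I over i = 1, …, 44, with X_I the indicator of one ascent.
There are 44 indicators.
For each fixed i, the pair (π(i), π(i+1)) is a uniformly random ordered pair of distinct values from {1, …, 45}; by symmetry P[π(i) < π(i+1)] = 1/2.
By linearity: E[X] = 44 · (1/2) = (45 − 1) · (1/2) = 22 ≈ 22.000.

E[X] = 22 = 22.000.


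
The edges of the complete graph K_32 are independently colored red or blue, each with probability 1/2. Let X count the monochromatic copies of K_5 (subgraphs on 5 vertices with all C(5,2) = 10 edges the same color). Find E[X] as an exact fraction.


Let X = Σ_S X_S over the C(32, 5) = 201376 subsets S of size 5, where X_S = 1 if the K_5 on S is monochromatic.
For a fixed S, the K_5 on S has C(5, 2) = 10 edges. P[all 10 edges red] = (1/2)^10, and likewise for blue, so P[monochromatic] = 2·(1/2)^10 = 2^{1 − 10} = 1/512.
By linearity: E[X] = C(32, 5) · 2^{1 − 10} = 201376 · 1/512 = 6293/16.
Numerically: E[X] ≈ 393.31250.

E[X] = C(32,5)·2^(1−C(5,2)) = 6293/16 ≈ 393.31250.


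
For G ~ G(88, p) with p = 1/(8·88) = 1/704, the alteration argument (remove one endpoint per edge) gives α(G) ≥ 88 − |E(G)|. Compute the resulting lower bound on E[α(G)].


E[|E(G)|] = C(88, 2)·p = 3828 · (1/704) = 87/16.
E[α(G)] ≥ n − E[|E(G)|] = 88 − 87/16 = 1321/16.
Numerically: ≈ 82.562.
(This is only a lower bound; the true E[α(G)] may be larger.)

E[α(G)] ≥ 1321/16 ≈ 82.562.


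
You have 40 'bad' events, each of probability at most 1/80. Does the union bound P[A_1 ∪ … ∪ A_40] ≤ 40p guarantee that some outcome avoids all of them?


Union bound: P[∪_{i=1}^{40} A_i] ≤ Σ_i P[A_i] ≤ 40·p = 40·(1/80) = 1/2.
Numerically: 1/2 ≈ 0.500000.
Is 1/2 < 1? YES.
Since P[∪ A_i] ≤ 1/2 < 1, the complement has P[∩ A_i^c] ≥ 1 − 1/2 = 1/2 > 0, so some outcome avoids every A_i.

40·p = 1/2 ≈ 0.500000; existence CERTIFIED by the union bound.


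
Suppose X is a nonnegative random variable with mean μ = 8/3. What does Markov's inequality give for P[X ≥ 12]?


μ = E[X] = 8/3, a = 12.
Markov: P[X ≥ 12] ≤ μ/a = (8/3)/12 = 2/9.
Numerically: ≈ 0.222.
(Since a = 12 > μ = 2.667, the bound 2/9 is < 1 and informative.)

P[X ≥ 12] ≤ 2/9 ≈ 0.222.


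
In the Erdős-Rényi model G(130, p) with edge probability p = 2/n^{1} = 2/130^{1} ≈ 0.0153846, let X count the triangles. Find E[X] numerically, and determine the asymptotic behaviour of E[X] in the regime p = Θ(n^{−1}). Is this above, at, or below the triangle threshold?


Number of potential triangles: C(130, 3) = 357760.
Each occurs with probability p³ ≈ (0.0153846)³ ≈ 3.64132909e-06.
By linearity: E[X] = C(130, 3)·p³ ≈ 357760 · 3.64132909e-06 ≈ 1.302722.
Here α = 1, so p = 2/n is exactly at the triangle threshold p ~ 1/n. Asymptotically E[X] → c³/6 = 2³/6 = 4/3 ≈ 1.333333, a bounded constant. In this regime the triangle count is asymptotically Poisson(c³/6).

E[X] ≈ 1.302722; in regime p = Θ(1/n^{1}) E[X] stays bounded (at the triangle threshold p ~ 1/n).


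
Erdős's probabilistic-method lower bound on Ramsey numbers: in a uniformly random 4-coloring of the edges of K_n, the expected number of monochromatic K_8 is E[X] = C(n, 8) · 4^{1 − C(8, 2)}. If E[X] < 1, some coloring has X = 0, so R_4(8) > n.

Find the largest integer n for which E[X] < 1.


We need C(n, 8) · 4^{1 − 28} < 1, i.e. C(n, 8) < 4^{28 − 1} = 18014398509481984.
Check values of n near the boundary:
  n = 406: C(406, 8) = 17082453897995850; 17082453897995850 < 18014398509481984? YES
  n = 407: C(407, 8) = 17424959239309050; 17424959239309050 < 18014398509481984? YES
  n = 408: C(408, 8) = 17773458424095231; 17773458424095231 < 18014398509481984? YES
  n = 409: C(409, 8) = 18128041135797879; 18128041135797879 < 18014398509481984? NO
The largest n with C(n, 8) < 18014398509481984 is n = 408 (where E[X] = 17773458424095231/18014398509481984 ≈ 0.987). Hence R_4(8) > 408, i.e. R_4(8) ≥ 409.

Largest n = 408; hence R_4(8) > 408.


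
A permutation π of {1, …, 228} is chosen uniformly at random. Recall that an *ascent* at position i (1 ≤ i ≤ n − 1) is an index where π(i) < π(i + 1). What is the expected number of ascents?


Write X = Σ X_I over i = 1, …, 227, with X_I the indicator of one ascent.
There are 227 indicators.
For each fixed i, the pair (π(i), π(i+1)) is a uniformly random ordered pair of distinct values from {1, …, 228}; by symmetry P[π(i) < π(i+1)] = 1/2.
By linearity: E[X] = 227 · (1/2) = (228 − 1) · (1/2) = 227/2 ≈ 113.50000.

E[X] = 227/2 = 113.50000.


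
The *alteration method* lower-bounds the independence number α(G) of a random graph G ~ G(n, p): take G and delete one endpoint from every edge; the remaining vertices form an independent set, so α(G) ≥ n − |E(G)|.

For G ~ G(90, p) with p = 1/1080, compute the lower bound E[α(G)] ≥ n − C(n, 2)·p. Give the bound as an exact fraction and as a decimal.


E[|E(G)|] = C(90, 2)·p = 4005 · (1/1080) = 89/24.
E[α(G)] ≥ n − E[|E(G)|] = 90 − 89/24 = 2071/24.
Numerically: ≈ 86.291667.
(This is only a lower bound; the true E[α(G)] may be larger.)

E[α(G)] ≥ 2071/24 ≈ 86.291667.


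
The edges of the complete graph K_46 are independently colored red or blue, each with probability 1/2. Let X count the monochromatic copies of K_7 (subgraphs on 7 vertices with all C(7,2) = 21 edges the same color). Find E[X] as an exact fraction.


Let X = Σ_S X_S over the C(46, 7) = 53524680 subsets S of size 7, where X_S = 1 if the K_7 on S is monochromatic.
For a fixed S, the K_7 on S has C(7, 2) = 21 edges. P[all 21 edges red] = (1/2)^21, and likewise for blue, so P[monochromatic] = 2·(1/2)^21 = 2^{1 − 21} = 1/1048576.
Summing: E[X] = C(46, 7) · 2^{1 − 21} = 53524680 · 1/1048576 = 6690585/131072.
Numerically: E[X] ≈ 51.0451.

E[X] = C(46,7)·2^(1−C(7,2)) = 6690585/131072 ≈ 51.0451.


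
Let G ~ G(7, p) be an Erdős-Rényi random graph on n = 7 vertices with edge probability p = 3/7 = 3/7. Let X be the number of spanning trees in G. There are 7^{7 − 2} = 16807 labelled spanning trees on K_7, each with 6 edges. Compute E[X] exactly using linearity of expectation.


K_7 has 7^{7 − 2} = 16807 labelled spanning trees.
For each such spanning tree H, let X_H = 1 if all 6 edges of H are present in G. Then P[X_H = 1] = p^{6} = (3/7)^{6} = 729/117649.
By linearity: E[X] = Σ_H E[X_H] = 16807 · p^{6} = 16807 · 729/117649 = 729/7.
Numerically: E[X] ≈ 104.1.

E[X] = 16807 · (3/7)^{6} = 729/7 ≈ 104.1.


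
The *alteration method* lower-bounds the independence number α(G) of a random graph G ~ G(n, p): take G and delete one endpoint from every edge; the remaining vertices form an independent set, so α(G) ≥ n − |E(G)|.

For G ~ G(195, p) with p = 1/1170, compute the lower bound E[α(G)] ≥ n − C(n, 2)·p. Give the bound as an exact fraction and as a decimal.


E[|E(G)|] = C(195, 2)·p = 18915 · (1/1170) = 97/6.
E[α(G)] ≥ n − E[|E(G)|] = 195 − 97/6 = 1073/6.
Numerically: ≈ 178.833333.
(This is only a lower bound; the true E[α(G)] may be larger.)

E[α(G)] ≥ 1073/6 ≈ 178.833333.


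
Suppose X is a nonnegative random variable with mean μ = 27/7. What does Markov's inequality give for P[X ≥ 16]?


μ = E[X] = 27/7, a = 16.
Markov: P[X ≥ 16] ≤ μ/a = (27/7)/16 = 27/112.
Numerically: ≈ 0.24107.
(Since a = 16 > μ = 3.85714, the bound 27/112 is < 1 and informative.)

P[X ≥ 16] ≤ 27/112 ≈ 0.24107.


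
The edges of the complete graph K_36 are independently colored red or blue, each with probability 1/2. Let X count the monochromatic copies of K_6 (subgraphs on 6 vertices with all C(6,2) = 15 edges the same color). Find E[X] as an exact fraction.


Let X = Σ_S X_S over the C(36, 6) = 1947792 subsets S of size 6, where X_S = 1 if the K_6 on S is monochromatic.
For a fixed S, the K_6 on S has C(6, 2) = 15 edges. P[all 15 edges red] = (1/2)^15, and likewise for blue, so P[monochromatic] = 2·(1/2)^15 = 2^{1 − 15} = 1/16384.
Summing: E[X] = C(36, 6) · 2^{1 − 15} = 1947792 · 1/16384 = 121737/1024.
Numerically: E[X] ≈ 118.88379.

E[X] = C(36,6)·2^(1−C(6,2)) = 121737/1024 ≈ 118.88379.


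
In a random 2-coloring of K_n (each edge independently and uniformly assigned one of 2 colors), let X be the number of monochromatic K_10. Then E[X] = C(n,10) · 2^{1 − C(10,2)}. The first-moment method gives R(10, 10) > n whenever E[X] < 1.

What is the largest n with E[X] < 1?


We need C(n, 10) · 2^{1 − 45} < 1, i.e. C(n, 10) < 2^{45 − 1} = 17592186044416.
Check values of n near the boundary:
  n = 97: C(97, 10) = 12576469727536; 12576469727536 < 17592186044416? YES
  n = 98: C(98, 10) = 14005614014756; 14005614014756 < 17592186044416? YES
  n = 99: C(99, 10) = 15579278510796; 15579278510796 < 17592186044416? YES
  n = 100: C(100, 10) = 17310309456440; 17310309456440 < 17592186044416? YES
  n = 101: C(101, 10) = 19212541264840; 19212541264840 < 17592186044416? NO
The largest n with C(n, 10) < 17592186044416 is n = 100 (where E[X] = 2163788682055/2199023255552 ≈ 0.98398). Hence R(10, 10) > 100, i.e. R(10, 10) ≥ 101.

Largest n = 100; hence R(10, 10) > 100.


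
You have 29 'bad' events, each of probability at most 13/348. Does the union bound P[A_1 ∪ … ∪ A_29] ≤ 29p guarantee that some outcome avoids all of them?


Union bound: P[∪_{i=1}^{29} A_i] ≤ Σ_i P[A_i] ≤ 29·p = 29·(13/348) = 13/12.
Numerically: 13/12 ≈ 1.083.
Is 13/12 < 1? NO.
Since the bound 13/12 is ≥ 1, the union bound is uninformative here; it does NOT by itself certify existence.

29·p = 13/12 ≈ 1.083; existence NOT certified by the union bound.


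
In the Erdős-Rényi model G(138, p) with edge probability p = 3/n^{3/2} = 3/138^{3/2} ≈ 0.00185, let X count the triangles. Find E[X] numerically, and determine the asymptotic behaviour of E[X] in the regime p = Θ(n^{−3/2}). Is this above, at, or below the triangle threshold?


Number of potential triangles: C(138, 3) = 428536.
Each occurs with probability p³ ≈ (0.00185)³ ≈ 6.33735e-09.
By linearity: E[X] = C(138, 3)·p³ ≈ 428536 · 6.33735e-09 ≈ 0.003.
Since α = 3/2 > 1, p = c/n^{3/2} = o(1/n) is below the triangle threshold p ~ 1/n. Asymptotically E[X] ~ (c³/6)·n^{3(1−α)} = (3³/6)·n^{-1.5} → 0, so by Markov's inequality G has no triangles w.h.p.

E[X] ≈ 0.003; in regime p = Θ(1/n^{3/2}) E[X] tends to 0 (below the triangle threshold p ~ 1/n).


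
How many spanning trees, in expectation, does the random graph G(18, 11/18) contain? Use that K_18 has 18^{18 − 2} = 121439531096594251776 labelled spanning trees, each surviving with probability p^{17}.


K_18 has 18^{18 − 2} = 121439531096594251776 labelled spanning trees.
For each such spanning tree H, let X_H = 1 if all 17 edges of H are present in G. Then P[X_H = 1] = p^{17} = (11/18)^{17} = 505447028499293771/2185911559738696531968.
Summing the indicators: E[X] = Σ_H E[X_H] = 121439531096594251776 · p^{17} = 121439531096594251776 · 505447028499293771/2185911559738696531968 = 505447028499293771/18.
Numerically: E[X] ≈ 2.808e+16.

E[X] = 121439531096594251776 · (11/18)^{17} = 505447028499293771/18 ≈ 2.808e+16.


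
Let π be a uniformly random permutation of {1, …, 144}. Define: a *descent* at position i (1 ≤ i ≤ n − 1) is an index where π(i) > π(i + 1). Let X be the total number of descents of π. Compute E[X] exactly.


Write X = Σ X_I over i = 1, …, 143, with X_I the indicator of one descent.
There are 143 indicators.
For each fixed i, the pair (π(i), π(i+1)) is a uniformly random ordered pair of distinct values from {1, …, 144}; by symmetry P[π(i) > π(i+1)] = 1/2.
By linearity: E[X] = 143 · (1/2) = (144 − 1) · (1/2) = 143/2 ≈ 71.500.

E[X] = 143/2 = 71.500.


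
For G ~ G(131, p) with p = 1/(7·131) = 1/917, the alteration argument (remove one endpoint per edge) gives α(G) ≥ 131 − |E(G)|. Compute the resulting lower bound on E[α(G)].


E[|E(G)|] = C(131, 2)·p = 8515 · (1/917) = 65/7.
E[α(G)] ≥ n − E[|E(G)|] = 131 − 65/7 = 852/7.
Numerically: ≈ 121.714286.
(This is only a lower bound; the true E[α(G)] may be larger.)

E[α(G)] ≥ 852/7 ≈ 121.714286.


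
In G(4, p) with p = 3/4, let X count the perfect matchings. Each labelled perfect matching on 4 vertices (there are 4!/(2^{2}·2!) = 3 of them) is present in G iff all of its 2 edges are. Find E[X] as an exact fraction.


K_4 has 4!/(2^{2}·2!) = 3 labelled perfect matchings.
For each such perfect matching H, let X_H = 1 if all 2 edges of H are present in G. Then P[X_H = 1] = p^{2} = (3/4)^{2} = 9/16.
Summing the indicators: E[X] = Σ_H E[X_H] = 3 · p^{2} = 3 · 9/16 = 27/16.
Numerically: E[X] ≈ 1.6875.

E[X] = 3 · (3/4)^{2} = 27/16 ≈ 1.6875.


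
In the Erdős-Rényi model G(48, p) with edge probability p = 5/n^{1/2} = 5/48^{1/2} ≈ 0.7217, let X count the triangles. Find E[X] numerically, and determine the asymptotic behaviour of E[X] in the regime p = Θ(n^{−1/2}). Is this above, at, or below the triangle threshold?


Number of potential triangles: C(48, 3) = 17296.
Each occurs with probability p³ ≈ (0.7217)³ ≈ 3.758791e-01.
By linearity: E[X] = C(48, 3)·p³ ≈ 17296 · 3.758791e-01 ≈ 6501.2046.
Since α = 1/2 < 1, p = c/n^{1/2} ≫ 1/n is above the triangle threshold p ~ 1/n. Asymptotically E[X] ~ (c³/6)·n^{3(1−α)} = (5³/6)·n^{1.5} → ∞; triangles are abundant w.h.p.

E[X] ≈ 6501.2046; in regime p = Θ(1/n^{1/2}) E[X] diverges (above the triangle threshold p ~ 1/n).


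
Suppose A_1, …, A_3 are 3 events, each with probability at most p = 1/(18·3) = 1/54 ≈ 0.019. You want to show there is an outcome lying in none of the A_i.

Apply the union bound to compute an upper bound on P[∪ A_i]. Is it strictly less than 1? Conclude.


Union bound: P[∪_{i=1}^{3} A_i] ≤ Σ_i P[A_i] ≤ 3·p = 3·(1/54) = 1/18.
Numerically: 1/18 ≈ 0.056.
Is 1/18 < 1? YES.
Since P[∪ A_i] ≤ 1/18 < 1, the complement has P[∩ A_i^c] ≥ 1 − 1/18 = 17/18 > 0, so some outcome avoids every A_i.

3·p = 1/18 ≈ 0.056; existence CERTIFIED by the union bound.


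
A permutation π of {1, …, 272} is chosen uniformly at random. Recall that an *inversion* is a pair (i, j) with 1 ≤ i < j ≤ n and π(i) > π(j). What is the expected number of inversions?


Write X = Σ X_I over the C(272, 2) = 36856 pairs i < j, with X_I the indicator of one inversion.
There are 36856 indicators.
For each fixed pair i < j, the values π(i) and π(j) are two distinct elements of {1, …, 272} in uniformly random order; by symmetry P[π(i) > π(j)] = 1/2.
By linearity: E[X] = 36856 · (1/2) = C(272, 2) · (1/2) = 36856/2 = 18428 ≈ 18428.000.

E[X] = 18428 = 18428.000.


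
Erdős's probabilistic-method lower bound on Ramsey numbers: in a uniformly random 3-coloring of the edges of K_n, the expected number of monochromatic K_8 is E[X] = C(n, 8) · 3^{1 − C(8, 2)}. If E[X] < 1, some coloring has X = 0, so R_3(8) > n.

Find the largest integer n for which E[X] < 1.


We need C(n, 8) · 3^{1 − 28} < 1, i.e. C(n, 8) < 3^{28 − 1} = 7625597484987.
Check values of n near the boundary:
  n = 150: C(150, 8) = 5257211409450; 5257211409450 < 7625597484987? YES
  n = 151: C(151, 8) = 5551321138650; 5551321138650 < 7625597484987? YES
  n = 152: C(152, 8) = 5859727868575; 5859727868575 < 7625597484987? YES
  n = 153: C(153, 8) = 6183023199255; 6183023199255 < 7625597484987? YES
  n = 154: C(154, 8) = 6521818990995; 6521818990995 < 7625597484987? YES
  n = 155: C(155, 8) = 6876747915675; 6876747915675 < 7625597484987? YES
  n = 156: C(156, 8) = 7248464019225; 7248464019225 < 7625597484987? YES
  n = 157: C(157, 8) = 7637643295425; 7637643295425 < 7625597484987? NO
  n = 158: C(158, 8) = 8044984271181; 8044984271181 < 7625597484987? NO
The largest n with C(n, 8) < 7625597484987 is n = 156 (where E[X] = 805384891025/847288609443 ≈ 0.950544). Hence R_3(8) > 156, i.e. R_3(8) ≥ 157.

Largest n = 156; hence R_3(8) > 156.


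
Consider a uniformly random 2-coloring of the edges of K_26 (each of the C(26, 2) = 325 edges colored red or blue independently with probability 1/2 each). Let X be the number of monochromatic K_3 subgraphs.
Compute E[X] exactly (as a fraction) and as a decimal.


Let X = Σ_S X_S over the C(26, 3) = 2600 subsets S of size 3, where X_S = 1 if the K_3 on S is monochromatic.
For a fixed S, the K_3 on S has C(3, 2) = 3 edges. P[all 3 edges red] = (1/2)^3, and likewise for blue, so P[monochromatic] = 2·(1/2)^3 = 2^{1 − 3} = 1/4.
By linearity: E[X] = C(26, 3) · 2^{1 − 3} = 2600 · 1/4 = 650.
Numerically: E[X] ≈ 650.000.

E[X] = C(26,3)·2^(1−C(3,2)) = 650 ≈ 650.000.


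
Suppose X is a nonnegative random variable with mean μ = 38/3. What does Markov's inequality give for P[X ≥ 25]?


μ = E[X] = 38/3, a = 25.
Markov: P[X ≥ 25] ≤ μ/a = (38/3)/25 = 38/75.
Numerically: ≈ 0.50667.
(Since a = 25 > μ = 12.66667, the bound 38/75 is < 1 and informative.)

P[X ≥ 25] ≤ 38/75 ≈ 0.50667.
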